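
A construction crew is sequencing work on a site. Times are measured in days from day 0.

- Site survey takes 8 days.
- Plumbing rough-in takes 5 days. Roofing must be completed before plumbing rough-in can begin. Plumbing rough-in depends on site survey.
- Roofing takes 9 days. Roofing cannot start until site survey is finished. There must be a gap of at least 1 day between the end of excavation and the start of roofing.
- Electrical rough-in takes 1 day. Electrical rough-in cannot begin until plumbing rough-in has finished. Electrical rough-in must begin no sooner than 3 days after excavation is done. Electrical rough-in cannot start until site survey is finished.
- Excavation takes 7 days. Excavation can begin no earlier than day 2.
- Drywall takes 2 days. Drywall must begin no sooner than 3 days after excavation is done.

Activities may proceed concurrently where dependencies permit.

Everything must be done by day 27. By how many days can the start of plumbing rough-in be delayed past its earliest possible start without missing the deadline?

Excavation waits on its own release at day 2, so it starts at day 2 and finishes at 2 + 7 = day 9.
Nothing blocks site survey, so it runs from day 0 to day 8.
For roofing: site survey (finishes day 8); excavation (finishes day 9, plus 1-day gap → day 10). Taking the maximum gives a start of day 10, and it finishes at 10 + 9 = day 19.
For plumbing rough-in: roofing (finishes day 19); site survey (finishes day 8). Taking the maximum gives a start of day 19, and it finishes at 19 + 5 = day 24.

Working backward from the deadline:
To finish by day 27, electrical rough-in (duration 1) must start no later than day 26.
Plumbing rough-in has to be done before electrical rough-in (must start by day 26). That means finishing by day 26, i.e. starting by 26 − 5 = day 21.
So plumbing rough-in can start as early as day 19 and as late as day 21, giving 21 − 19 = 2 days of slack.

2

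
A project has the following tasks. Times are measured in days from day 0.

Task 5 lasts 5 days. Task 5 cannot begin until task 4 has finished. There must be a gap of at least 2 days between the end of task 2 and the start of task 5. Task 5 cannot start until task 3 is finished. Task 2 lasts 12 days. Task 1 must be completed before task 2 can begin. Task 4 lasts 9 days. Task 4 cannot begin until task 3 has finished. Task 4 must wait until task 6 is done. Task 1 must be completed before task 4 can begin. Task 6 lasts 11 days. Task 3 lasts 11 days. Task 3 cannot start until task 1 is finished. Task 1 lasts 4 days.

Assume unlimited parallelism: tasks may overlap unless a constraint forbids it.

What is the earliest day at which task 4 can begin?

15

Nothing blocks task 6, so it runs from day 0 to day 11.
Task 1 can start immediately at day 0; it finishes at day 4.
Task 3 waits on task 1 (finishes day 4), so it starts at day 4 and finishes at 4 + 11 = day 15.
Task 4 waits on task 3 (finishes day 15); task 6 (finishes day 11); task 1 (finishes day 4). The latest of these is day 15, which is the earliest task 4 can start.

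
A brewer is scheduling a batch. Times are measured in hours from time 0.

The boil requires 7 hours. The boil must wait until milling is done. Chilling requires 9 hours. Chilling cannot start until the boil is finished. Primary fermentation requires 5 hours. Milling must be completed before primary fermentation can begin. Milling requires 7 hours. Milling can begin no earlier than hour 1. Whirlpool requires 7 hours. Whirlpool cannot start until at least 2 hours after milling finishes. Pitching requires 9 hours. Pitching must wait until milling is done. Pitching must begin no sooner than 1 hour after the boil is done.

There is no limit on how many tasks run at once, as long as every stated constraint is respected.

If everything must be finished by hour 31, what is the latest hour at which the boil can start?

14

Nothing follows chilling; the deadline of hour 31 is its only limit. It must start by 31 − 9 = hour 22.
Pitching must finish by hour 31; it takes 9 hours, so it must start by 31 − 9 = hour 22.
The boil must finish in time for chilling (must start by hour 22); pitching (must start by hour 22, minus 1-hour gap → hour 21). The tightest is hour 21, so the boil must start by 21 − 7 = hour 14.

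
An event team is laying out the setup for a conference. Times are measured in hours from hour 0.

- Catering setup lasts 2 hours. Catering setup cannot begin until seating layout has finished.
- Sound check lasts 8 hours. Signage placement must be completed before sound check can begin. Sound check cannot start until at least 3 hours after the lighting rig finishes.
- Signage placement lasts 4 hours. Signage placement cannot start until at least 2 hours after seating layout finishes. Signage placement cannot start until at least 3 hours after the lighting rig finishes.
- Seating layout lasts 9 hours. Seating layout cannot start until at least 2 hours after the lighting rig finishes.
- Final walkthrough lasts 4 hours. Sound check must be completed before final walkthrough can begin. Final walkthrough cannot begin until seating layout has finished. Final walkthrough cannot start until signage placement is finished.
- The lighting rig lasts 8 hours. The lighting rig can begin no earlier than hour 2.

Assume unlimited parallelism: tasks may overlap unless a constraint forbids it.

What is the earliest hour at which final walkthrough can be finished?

The lighting rig waits on its own release at hour 2, so it starts at hour 2 and finishes at 2 + 8 = hour 10.
Seating layout waits on the lighting rig (finishes hour 10, plus 2-hour gap → hour 12), so it starts at hour 12 and finishes at 12 + 9 = hour 21.
For signage placement: seating layout (finishes hour 21, plus 2-hour gap → hour 23); the lighting rig (finishes hour 10, plus 3-hour gap → hour 13). Taking the maximum gives a start of hour 23, and it finishes at 23 + 4 = hour 27.
Sound check needs all of signage placement (finishes hour 27); the lighting rig (finishes hour 10, plus 3-hour gap → hour 13). That puts its earliest start at hour 27; it finishes at 27 + 8 = hour 35.
Final walkthrough cannot start until sound check (finishes hour 35); seating layout (finishes hour 21); signage placement (finishes hour 27). The controlling bound is hour 35, so final walkthrough finishes at 35 + 4 = hour 39.

39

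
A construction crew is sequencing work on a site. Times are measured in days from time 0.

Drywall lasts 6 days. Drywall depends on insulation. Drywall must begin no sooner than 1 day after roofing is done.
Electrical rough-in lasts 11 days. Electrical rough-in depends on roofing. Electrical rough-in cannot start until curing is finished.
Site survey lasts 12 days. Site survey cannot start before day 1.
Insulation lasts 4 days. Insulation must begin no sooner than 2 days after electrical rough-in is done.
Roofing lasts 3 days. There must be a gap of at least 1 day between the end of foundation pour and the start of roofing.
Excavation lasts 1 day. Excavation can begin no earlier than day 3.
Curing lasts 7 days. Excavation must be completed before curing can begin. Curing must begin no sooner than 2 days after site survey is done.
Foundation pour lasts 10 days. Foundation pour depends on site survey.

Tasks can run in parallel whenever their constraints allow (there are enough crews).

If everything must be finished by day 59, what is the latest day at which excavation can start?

28

Drywall has no dependents, so it just needs to finish by day 59. Starting by 59 − 6 = day 53 achieves that.
Since drywall (must start by day 53) depends on it, insulation must finish by day 53. Backing off its 4-day duration gives a latest start of day 49.
Electrical rough-in must finish before insulation (must start by day 49, minus 2-day gap → day 47). With an 11-day duration, electrical rough-in must start by 47 − 11 = day 36.
Curing feeds into electrical rough-in (must start by day 36); so curing must finish by day 36 and therefore start by day 29.
Excavation feeds into curing (must start by day 29); so excavation must finish by day 29 and therefore start by day 28.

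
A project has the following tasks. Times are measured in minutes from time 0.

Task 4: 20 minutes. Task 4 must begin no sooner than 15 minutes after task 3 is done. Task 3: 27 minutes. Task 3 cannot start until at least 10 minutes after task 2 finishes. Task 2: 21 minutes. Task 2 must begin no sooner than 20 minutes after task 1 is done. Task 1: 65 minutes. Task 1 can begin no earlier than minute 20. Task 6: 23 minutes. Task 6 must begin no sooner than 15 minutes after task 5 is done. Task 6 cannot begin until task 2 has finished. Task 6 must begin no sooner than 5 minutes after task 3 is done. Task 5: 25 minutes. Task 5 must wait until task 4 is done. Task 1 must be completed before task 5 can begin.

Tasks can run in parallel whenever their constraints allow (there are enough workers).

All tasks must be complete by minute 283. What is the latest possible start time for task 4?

200

Task 6 has no dependents, so it just needs to finish by minute 283. Starting by 283 − 23 = minute 260 achieves that.
Task 5 feeds into task 6 (must start by minute 260, minus 15-minute gap → minute 245); so task 5 must finish by minute 245 and therefore start by minute 220.
Task 4 has to be done before task 5 (must start by minute 220). That means finishing by minute 220, i.e. starting by 220 − 20 = minute 200.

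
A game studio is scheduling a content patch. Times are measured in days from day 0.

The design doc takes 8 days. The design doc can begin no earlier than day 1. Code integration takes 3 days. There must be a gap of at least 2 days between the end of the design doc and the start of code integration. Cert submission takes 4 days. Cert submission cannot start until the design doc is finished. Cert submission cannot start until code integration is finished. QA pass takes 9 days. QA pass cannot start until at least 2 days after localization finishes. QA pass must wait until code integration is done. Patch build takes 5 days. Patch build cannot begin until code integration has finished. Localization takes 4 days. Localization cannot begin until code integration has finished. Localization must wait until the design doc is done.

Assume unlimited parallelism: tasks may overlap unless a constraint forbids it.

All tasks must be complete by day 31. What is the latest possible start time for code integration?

To finish by day 31, QA pass (duration 9) must start no later than day 22.
Since QA pass (must start by day 22, minus 2-day gap → day 20) depends on it, localization must finish by day 20. Backing off its 4-day duration gives a latest start of day 16.
Cert submission must finish by day 31; it takes 4 days, so it must start by 31 − 4 = day 27.
To finish by day 31, patch build (duration 5) must start no later than day 26.
Code integration feeds localization (must start by day 16); QA pass (must start by day 22); cert submission (must start by day 27); patch build (must start by day 26). Taking the minimum, code integration must finish by day 16 and start by 16 − 3 = day 13.

13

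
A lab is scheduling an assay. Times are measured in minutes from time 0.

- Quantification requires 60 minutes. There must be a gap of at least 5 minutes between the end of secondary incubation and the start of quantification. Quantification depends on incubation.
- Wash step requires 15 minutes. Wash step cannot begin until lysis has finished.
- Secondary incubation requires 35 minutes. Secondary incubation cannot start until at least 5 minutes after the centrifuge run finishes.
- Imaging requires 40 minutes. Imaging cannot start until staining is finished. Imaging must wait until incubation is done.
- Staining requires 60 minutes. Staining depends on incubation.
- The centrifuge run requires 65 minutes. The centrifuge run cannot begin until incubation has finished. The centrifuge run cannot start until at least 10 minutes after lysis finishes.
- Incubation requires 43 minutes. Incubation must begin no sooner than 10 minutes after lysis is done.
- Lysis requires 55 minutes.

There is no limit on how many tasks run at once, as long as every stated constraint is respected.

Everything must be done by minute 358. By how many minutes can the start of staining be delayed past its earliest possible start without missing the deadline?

Lysis has no prerequisites, so it starts at minute 0 and finishes at minute 55.
Incubation cannot begin until lysis (finishes minute 55, plus 10-minute gap → minute 65). It runs from minute 65 to 65 + 43 = minute 108.
Staining waits on incubation (finishes minute 108), so it starts at minute 108 and finishes at 108 + 60 = minute 168.

Working backward from the deadline:
Nothing follows imaging; the deadline of minute 358 is its only limit. It must start by 358 − 40 = minute 318.
Since imaging (must start by minute 318) depends on it, staining must finish by minute 318. Backing off its 60-minute duration gives a latest start of minute 258.
So staining can start as early as minute 108 and as late as minute 258, giving 258 − 108 = 150 minutes of slack.

150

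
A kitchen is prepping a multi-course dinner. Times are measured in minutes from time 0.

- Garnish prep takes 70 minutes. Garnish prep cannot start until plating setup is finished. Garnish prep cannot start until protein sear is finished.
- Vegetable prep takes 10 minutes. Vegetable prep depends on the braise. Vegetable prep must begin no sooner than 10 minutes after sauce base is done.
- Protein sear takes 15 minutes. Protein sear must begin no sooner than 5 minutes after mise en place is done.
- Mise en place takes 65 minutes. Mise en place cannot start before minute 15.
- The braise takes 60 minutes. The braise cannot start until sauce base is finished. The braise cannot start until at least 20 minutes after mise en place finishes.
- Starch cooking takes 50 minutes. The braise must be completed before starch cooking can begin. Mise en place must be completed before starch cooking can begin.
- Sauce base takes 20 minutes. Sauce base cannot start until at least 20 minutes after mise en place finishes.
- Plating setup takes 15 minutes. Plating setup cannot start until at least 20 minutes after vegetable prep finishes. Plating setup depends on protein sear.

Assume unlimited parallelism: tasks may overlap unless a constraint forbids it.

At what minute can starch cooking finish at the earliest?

After its own release at minute 15, mise en place can start at minute 15 and finishes at minute 80.
Sauce base waits on mise en place (finishes minute 80, plus 20-minute gap → minute 100), so it starts at minute 100 and finishes at 100 + 20 = minute 120.
The braise has to wait for sauce base (finishes minute 120); mise en place (finishes minute 80, plus 20-minute gap → minute 100). The latest of these is minute 120, so the braise runs minute 120 to 120 + 60 = minute 180.
Starch cooking cannot start until the braise (finishes minute 180); mise en place (finishes minute 80). The controlling bound is minute 180, so starch cooking finishes at 180 + 50 = minute 230.

230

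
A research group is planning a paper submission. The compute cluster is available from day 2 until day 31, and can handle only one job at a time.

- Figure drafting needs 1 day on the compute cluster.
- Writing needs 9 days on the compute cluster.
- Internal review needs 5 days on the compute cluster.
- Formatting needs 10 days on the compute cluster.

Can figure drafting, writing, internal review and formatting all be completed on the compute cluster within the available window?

Yes

The compute cluster window is 31 − 2 = 29 days.
Running back to back, the jobs need 1 + 9 + 5 + 10 = 25 days on the compute cluster.
Since 25 ≤ 29, they fit within the window.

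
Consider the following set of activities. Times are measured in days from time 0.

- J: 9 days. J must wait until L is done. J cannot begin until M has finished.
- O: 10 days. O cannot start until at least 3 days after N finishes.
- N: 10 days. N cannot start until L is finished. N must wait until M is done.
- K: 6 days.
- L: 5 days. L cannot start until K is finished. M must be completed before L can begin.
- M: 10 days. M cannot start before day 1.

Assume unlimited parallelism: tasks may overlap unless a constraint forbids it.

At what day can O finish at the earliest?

M waits on its own release at day 1, so it starts at day 1 and finishes at 1 + 10 = day 11.
K has no prerequisites, so it starts at day 0 and finishes at day 6.
L cannot start until K (finishes day 6); M (finishes day 11). The controlling bound is day 11, so L finishes at 11 + 5 = day 16.
N has to wait for L (finishes day 16); M (finishes day 11). The latest of these is day 16, so N runs day 16 to 16 + 10 = day 26.
After N (finishes day 26, plus 3-day gap → day 29), O can start at day 29 and finishes at day 39.

39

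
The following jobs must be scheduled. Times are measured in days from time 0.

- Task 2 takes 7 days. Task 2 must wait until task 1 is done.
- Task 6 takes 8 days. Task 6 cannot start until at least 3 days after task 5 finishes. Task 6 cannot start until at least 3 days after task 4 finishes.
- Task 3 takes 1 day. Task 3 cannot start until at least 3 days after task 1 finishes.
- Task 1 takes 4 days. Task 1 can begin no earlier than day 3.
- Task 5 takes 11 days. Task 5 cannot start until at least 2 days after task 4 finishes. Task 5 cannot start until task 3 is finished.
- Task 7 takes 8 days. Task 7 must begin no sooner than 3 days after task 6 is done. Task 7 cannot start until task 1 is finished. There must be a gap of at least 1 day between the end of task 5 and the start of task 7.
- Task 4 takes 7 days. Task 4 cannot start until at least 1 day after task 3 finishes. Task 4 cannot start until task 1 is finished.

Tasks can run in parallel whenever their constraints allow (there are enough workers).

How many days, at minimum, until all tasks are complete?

54

After its own release at day 3, task 1 can start at day 3 and finishes at day 7.
After task 1 (finishes day 7, plus 3-day gap → day 10), task 3 can start at day 10 and finishes at day 11.
Task 4 has to wait for task 3 (finishes day 11, plus 1-day gap → day 12); task 1 (finishes day 7). The latest of these is day 12, so task 4 runs day 12 to 12 + 7 = day 19.
Task 5 needs all of task 4 (finishes day 19, plus 2-day gap → day 21); task 3 (finishes day 11). That puts its earliest start at day 21; it finishes at 21 + 11 = day 32.
For task 6: task 5 (finishes day 32, plus 3-day gap → day 35); task 4 (finishes day 19, plus 3-day gap → day 22). Taking the maximum gives a start of day 35, and it finishes at 35 + 8 = day 43.
For task 7: task 6 (finishes day 43, plus 3-day gap → day 46); task 1 (finishes day 7); task 5 (finishes day 32, plus 1-day gap → day 33). Taking the maximum gives a start of day 46, and it finishes at 46 + 8 = day 54.
Task 2 cannot begin until task 1 (finishes day 7). It runs from day 7 to 7 + 7 = day 14.
All tasks are finished once the last one completes. Finish times: Task 1 at 7, Task 2 at 14, Task 3 at 11, Task 4 at 19, Task 5 at 32, Task 6 at 43, Task 7 at 54. The latest is day 54.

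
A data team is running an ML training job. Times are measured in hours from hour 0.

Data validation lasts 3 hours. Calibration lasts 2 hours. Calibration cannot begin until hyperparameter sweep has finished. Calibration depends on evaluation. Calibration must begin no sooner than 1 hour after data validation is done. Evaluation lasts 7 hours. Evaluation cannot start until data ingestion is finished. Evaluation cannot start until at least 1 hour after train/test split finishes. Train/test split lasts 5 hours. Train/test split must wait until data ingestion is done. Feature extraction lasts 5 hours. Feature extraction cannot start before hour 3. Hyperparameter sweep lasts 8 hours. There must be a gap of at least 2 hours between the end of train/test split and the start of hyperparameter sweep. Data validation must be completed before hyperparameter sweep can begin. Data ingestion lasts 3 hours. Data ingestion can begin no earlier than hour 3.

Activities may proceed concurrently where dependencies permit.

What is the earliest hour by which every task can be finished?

23

After its own release at hour 3, feature extraction can start at hour 3 and finishes at hour 8.
Data validation can start immediately at hour 0; it finishes at hour 3.
Data ingestion waits on its own release at hour 3, so it starts at hour 3 and finishes at 3 + 3 = hour 6.
Train/test split cannot begin until data ingestion (finishes hour 6). It runs from hour 6 to 6 + 5 = hour 11.
Evaluation cannot start until data ingestion (finishes hour 6); train/test split (finishes hour 11, plus 1-hour gap → hour 12). The controlling bound is hour 12, so evaluation finishes at 12 + 7 = hour 19.
Hyperparameter sweep has to wait for train/test split (finishes hour 11, plus 2-hour gap → hour 13); data validation (finishes hour 3). The latest of these is hour 13, so hyperparameter sweep runs hour 13 to 13 + 8 = hour 21.
For calibration: hyperparameter sweep (finishes hour 21); evaluation (finishes hour 19); data validation (finishes hour 3, plus 1-hour gap → hour 4). Taking the maximum gives a start of hour 21, and it finishes at 21 + 2 = hour 23.
All tasks are finished once the last one completes. Finish times: Data ingestion at 6, Data validation at 3, Feature extraction at 8, Train/test split at 11, Hyperparameter sweep at 21, Evaluation at 19, Calibration at 23. The latest is hour 23.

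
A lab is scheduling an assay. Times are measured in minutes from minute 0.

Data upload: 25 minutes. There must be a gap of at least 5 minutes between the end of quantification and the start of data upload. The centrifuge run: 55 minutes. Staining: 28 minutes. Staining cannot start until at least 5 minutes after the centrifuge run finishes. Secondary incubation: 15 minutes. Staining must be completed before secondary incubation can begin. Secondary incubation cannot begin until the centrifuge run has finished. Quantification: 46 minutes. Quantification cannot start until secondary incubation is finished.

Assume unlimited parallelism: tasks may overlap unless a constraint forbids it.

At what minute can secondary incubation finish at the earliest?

103

Nothing blocks the centrifuge run, so it runs from minute 0 to minute 55.
Staining cannot begin until the centrifuge run (finishes minute 55, plus 5-minute gap → minute 60). It runs from minute 60 to 60 + 28 = minute 88.
Secondary incubation cannot start until staining (finishes minute 88); the centrifuge run (finishes minute 55). The controlling bound is minute 88, so secondary incubation finishes at 88 + 15 = minute 103.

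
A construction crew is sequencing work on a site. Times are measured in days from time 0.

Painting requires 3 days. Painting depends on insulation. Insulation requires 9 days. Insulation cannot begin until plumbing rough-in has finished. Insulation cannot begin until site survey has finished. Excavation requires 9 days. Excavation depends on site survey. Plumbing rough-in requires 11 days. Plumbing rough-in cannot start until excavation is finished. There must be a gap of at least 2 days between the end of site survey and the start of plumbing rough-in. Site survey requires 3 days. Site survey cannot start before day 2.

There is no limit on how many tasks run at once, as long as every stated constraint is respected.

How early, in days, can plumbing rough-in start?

Site survey cannot begin until its own release at day 2. It runs from day 2 to 2 + 3 = day 5.
After site survey (finishes day 5), excavation can start at day 5 and finishes at day 14.
Plumbing rough-in waits on excavation (finishes day 14); site survey (finishes day 5, plus 2-day gap → day 7). The latest of these is day 14, which is the earliest plumbing rough-in can start.

14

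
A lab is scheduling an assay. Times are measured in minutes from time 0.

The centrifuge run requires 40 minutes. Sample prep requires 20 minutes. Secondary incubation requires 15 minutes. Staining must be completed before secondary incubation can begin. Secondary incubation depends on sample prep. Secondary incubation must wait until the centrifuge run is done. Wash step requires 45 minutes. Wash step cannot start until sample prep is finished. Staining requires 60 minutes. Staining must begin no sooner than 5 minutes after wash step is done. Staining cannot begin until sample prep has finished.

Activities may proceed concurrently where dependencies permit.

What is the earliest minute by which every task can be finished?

145

Nothing blocks the centrifuge run, so it runs from minute 0 to minute 40.
Nothing blocks sample prep, so it runs from minute 0 to minute 20.
Wash step waits on sample prep (finishes minute 20), so it starts at minute 20 and finishes at 20 + 45 = minute 65.
For staining: wash step (finishes minute 65, plus 5-minute gap → minute 70); sample prep (finishes minute 20). Taking the maximum gives a start of minute 70, and it finishes at 70 + 60 = minute 130.
Secondary incubation cannot start until staining (finishes minute 130); sample prep (finishes minute 20); the centrifuge run (finishes minute 40). The controlling bound is minute 130, so secondary incubation finishes at 130 + 15 = minute 145.
All tasks are finished once the last one completes. Finish times: Sample prep at 20, The centrifuge run at 40, Wash step at 65, Staining at 130, Secondary incubation at 145. The latest is minute 145.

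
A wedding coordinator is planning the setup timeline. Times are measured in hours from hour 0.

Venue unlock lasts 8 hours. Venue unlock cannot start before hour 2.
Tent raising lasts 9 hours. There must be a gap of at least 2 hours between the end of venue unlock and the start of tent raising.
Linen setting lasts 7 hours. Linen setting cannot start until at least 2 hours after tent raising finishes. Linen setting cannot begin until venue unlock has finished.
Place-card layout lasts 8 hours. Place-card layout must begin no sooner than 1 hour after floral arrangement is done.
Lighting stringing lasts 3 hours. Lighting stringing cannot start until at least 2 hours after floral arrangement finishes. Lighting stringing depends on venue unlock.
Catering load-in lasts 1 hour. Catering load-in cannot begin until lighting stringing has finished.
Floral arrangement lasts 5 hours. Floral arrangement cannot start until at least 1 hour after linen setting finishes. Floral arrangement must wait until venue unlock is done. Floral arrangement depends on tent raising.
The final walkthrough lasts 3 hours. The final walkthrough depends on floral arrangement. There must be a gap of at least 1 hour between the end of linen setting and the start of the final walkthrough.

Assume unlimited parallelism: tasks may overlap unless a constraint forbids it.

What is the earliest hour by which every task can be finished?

After its own release at hour 2, venue unlock can start at hour 2 and finishes at hour 10.
Tent raising waits on venue unlock (finishes hour 10, plus 2-hour gap → hour 12), so it starts at hour 12 and finishes at 12 + 9 = hour 21.
Linen setting has to wait for tent raising (finishes hour 21, plus 2-hour gap → hour 23); venue unlock (finishes hour 10). The latest of these is hour 23, so linen setting runs hour 23 to 23 + 7 = hour 30.
Floral arrangement cannot start until linen setting (finishes hour 30, plus 1-hour gap → hour 31); venue unlock (finishes hour 10); tent raising (finishes hour 21). The controlling bound is hour 31, so floral arrangement finishes at 31 + 5 = hour 36.
The final walkthrough cannot start until floral arrangement (finishes hour 36); linen setting (finishes hour 30, plus 1-hour gap → hour 31). The controlling bound is hour 36, so the final walkthrough finishes at 36 + 3 = hour 39.
Place-card layout waits on floral arrangement (finishes hour 36, plus 1-hour gap → hour 37), so it starts at hour 37 and finishes at 37 + 8 = hour 45.
Lighting stringing cannot start until floral arrangement (finishes hour 36, plus 2-hour gap → hour 38); venue unlock (finishes hour 10). The controlling bound is hour 38, so lighting stringing finishes at 38 + 3 = hour 41.
Catering load-in waits on lighting stringing (finishes hour 41), so it starts at hour 41 and finishes at 41 + 1 = hour 42.
All tasks are finished once the last one completes. Finish times: Venue unlock at 10, Tent raising at 21, Linen setting at 30, Floral arrangement at 36, Lighting stringing at 41, Catering load-in at 42, Place-card layout at 45, The final walkthrough at 39. The latest is hour 45.

45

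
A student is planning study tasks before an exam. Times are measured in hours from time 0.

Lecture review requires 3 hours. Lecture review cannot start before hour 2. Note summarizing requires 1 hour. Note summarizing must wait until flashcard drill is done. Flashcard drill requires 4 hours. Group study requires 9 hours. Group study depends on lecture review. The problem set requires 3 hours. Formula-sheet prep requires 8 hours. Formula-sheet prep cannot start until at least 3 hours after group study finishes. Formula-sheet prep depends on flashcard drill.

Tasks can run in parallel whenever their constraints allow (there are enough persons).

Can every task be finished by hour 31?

Yes

Flashcard drill can start immediately at hour 0; it finishes at hour 4.
After flashcard drill (finishes hour 4), note summarizing can start at hour 4 and finishes at hour 5.
The problem set can start immediately at hour 0; it finishes at hour 3.
After its own release at hour 2, lecture review can start at hour 2 and finishes at hour 5.
After lecture review (finishes hour 5), group study can start at hour 5 and finishes at hour 14.
Formula-sheet prep cannot start until group study (finishes hour 14, plus 3-hour gap → hour 17); flashcard drill (finishes hour 4). The controlling bound is hour 17, so formula-sheet prep finishes at 17 + 8 = hour 25.
Every task is finished by hour 25, which is no later than the deadline of 31, so the schedule is feasible.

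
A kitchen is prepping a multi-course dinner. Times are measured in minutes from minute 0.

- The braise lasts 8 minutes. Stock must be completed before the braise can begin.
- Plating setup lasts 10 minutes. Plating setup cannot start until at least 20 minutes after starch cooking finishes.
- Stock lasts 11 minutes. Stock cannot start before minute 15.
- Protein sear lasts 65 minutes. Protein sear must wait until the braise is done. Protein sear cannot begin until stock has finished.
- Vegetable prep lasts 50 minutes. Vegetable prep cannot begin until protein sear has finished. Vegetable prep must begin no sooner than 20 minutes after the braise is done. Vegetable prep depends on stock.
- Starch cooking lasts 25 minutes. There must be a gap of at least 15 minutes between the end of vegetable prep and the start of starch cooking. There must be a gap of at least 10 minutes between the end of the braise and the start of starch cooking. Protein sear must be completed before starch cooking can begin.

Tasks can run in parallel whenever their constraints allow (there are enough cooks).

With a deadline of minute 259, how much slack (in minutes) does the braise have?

Stock cannot begin until its own release at minute 15. It runs from minute 15 to 15 + 11 = minute 26.
After stock (finishes minute 26), the braise can start at minute 26 and finishes at minute 34.

Working backward from the deadline:
Plating setup must finish by minute 259; it takes 10 minutes, so it must start by 259 − 10 = minute 249.
Since plating setup (must start by minute 249, minus 20-minute gap → minute 229) depends on it, starch cooking must finish by minute 229. Backing off its 25-minute duration gives a latest start of minute 204.
Since starch cooking (must start by minute 204, minus 15-minute gap → minute 189) depends on it, vegetable prep must finish by minute 189. Backing off its 50-minute duration gives a latest start of minute 139.
Protein sear feeds vegetable prep (must start by minute 139); starch cooking (must start by minute 204). Taking the minimum, protein sear must finish by minute 139 and start by 139 − 65 = minute 74.
The braise feeds protein sear (must start by minute 74); vegetable prep (must start by minute 139, minus 20-minute gap → minute 119); starch cooking (must start by minute 204, minus 10-minute gap → minute 194). Taking the minimum, the braise must finish by minute 74 and start by 74 − 8 = minute 66.
So the braise can start as early as minute 26 and as late as minute 66, giving 66 − 26 = 40 minutes of slack.

40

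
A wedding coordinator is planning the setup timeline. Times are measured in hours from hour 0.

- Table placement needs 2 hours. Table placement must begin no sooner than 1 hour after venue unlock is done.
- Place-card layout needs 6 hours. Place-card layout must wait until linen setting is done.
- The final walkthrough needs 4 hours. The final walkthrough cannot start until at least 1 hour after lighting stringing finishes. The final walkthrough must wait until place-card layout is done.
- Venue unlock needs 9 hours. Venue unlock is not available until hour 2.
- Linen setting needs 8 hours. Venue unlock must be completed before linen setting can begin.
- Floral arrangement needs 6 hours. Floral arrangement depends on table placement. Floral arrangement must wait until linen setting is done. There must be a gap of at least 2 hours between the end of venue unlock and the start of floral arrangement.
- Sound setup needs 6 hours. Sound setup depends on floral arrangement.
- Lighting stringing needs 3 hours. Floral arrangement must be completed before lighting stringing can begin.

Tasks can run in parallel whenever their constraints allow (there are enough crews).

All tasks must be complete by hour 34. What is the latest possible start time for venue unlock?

Nothing follows the final walkthrough; the deadline of hour 34 is its only limit. It must start by 34 − 4 = hour 30.
Lighting stringing feeds into the final walkthrough (must start by hour 30, minus 1-hour gap → hour 29); so lighting stringing must finish by hour 29 and therefore start by hour 26.
To finish by hour 34, sound setup (duration 6) must start no later than hour 28.
For floral arrangement: lighting stringing (must start by hour 26); sound setup (must start by hour 28). The most restrictive is hour 26; with a 6-hour duration, floral arrangement must start by hour 20.
Table placement feeds into floral arrangement (must start by hour 20); so table placement must finish by hour 20 and therefore start by hour 18.
Since the final walkthrough (must start by hour 30) depends on it, place-card layout must finish by hour 30. Backing off its 6-hour duration gives a latest start of hour 24.
For linen setting: floral arrangement (must start by hour 20); place-card layout (must start by hour 24). The most restrictive is hour 20; with an 8-hour duration, linen setting must start by hour 12.
Venue unlock feeds table placement (must start by hour 18, minus 1-hour gap → hour 17); linen setting (must start by hour 12); floral arrangement (must start by hour 20, minus 2-hour gap → hour 18). Taking the minimum, venue unlock must finish by hour 12 and start by 12 − 9 = hour 3.

3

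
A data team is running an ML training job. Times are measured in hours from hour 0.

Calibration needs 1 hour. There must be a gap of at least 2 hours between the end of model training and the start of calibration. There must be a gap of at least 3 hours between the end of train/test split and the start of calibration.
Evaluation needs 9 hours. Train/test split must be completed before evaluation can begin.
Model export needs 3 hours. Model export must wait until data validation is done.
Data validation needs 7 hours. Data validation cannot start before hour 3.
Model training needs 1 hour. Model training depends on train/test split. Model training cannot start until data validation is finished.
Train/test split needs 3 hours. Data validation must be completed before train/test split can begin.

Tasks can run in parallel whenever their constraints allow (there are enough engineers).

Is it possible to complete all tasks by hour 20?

After its own release at hour 3, data validation can start at hour 3 and finishes at hour 10.
After data validation (finishes hour 10), model export can start at hour 10 and finishes at hour 13.
After data validation (finishes hour 10), train/test split can start at hour 10 and finishes at hour 13.
After train/test split (finishes hour 13), evaluation can start at hour 13 and finishes at hour 22.
For model training: train/test split (finishes hour 13); data validation (finishes hour 10). Taking the maximum gives a start of hour 13, and it finishes at 13 + 1 = hour 14.
Calibration cannot start until model training (finishes hour 14, plus 2-hour gap → hour 16); train/test split (finishes hour 13, plus 3-hour gap → hour 16). The controlling bound is hour 16, so calibration finishes at 16 + 1 = hour 17.
The earliest everything can be done is hour 22, which is after the deadline of 20, so it is not possible.

No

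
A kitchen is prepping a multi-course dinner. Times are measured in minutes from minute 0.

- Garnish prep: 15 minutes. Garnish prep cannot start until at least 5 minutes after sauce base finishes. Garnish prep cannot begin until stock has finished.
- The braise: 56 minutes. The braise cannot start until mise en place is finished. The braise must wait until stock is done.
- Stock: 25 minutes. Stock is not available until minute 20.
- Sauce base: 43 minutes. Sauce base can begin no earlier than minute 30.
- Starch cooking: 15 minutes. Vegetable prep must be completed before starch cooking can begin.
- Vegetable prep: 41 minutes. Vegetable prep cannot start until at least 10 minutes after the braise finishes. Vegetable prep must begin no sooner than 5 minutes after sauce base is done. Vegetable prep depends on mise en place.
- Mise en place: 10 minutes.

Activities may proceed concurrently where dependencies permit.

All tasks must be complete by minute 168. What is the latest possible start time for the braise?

46

To finish by minute 168, starch cooking (duration 15) must start no later than minute 153.
Vegetable prep has to be done before starch cooking (must start by minute 153). That means finishing by minute 153, i.e. starting by 153 − 41 = minute 112.
Since vegetable prep (must start by minute 112, minus 10-minute gap → minute 102) depends on it, the braise must finish by minute 102. Backing off its 56-minute duration gives a latest start of minute 46.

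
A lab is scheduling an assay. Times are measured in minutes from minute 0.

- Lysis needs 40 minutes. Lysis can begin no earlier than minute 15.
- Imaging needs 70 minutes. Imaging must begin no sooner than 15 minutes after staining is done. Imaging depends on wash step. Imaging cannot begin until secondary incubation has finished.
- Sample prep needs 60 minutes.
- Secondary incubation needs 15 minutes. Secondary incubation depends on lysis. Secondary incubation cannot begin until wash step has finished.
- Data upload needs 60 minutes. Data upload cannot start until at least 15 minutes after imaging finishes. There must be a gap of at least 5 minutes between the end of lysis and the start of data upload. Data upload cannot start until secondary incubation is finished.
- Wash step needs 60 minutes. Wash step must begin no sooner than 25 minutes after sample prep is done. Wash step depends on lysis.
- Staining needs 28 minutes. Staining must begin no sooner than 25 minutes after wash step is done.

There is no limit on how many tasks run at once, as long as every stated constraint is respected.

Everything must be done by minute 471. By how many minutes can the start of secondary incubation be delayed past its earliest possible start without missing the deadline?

166

Lysis cannot begin until its own release at minute 15. It runs from minute 15 to 15 + 40 = minute 55.
Sample prep has no prerequisites, so it starts at minute 0 and finishes at minute 60.
For wash step: sample prep (finishes minute 60, plus 25-minute gap → minute 85); lysis (finishes minute 55). Taking the maximum gives a start of minute 85, and it finishes at 85 + 60 = minute 145.
Secondary incubation has to wait for lysis (finishes minute 55); wash step (finishes minute 145). The latest of these is minute 145, so secondary incubation runs minute 145 to 145 + 15 = minute 160.

Working backward from the deadline:
Nothing follows data upload; the deadline of minute 471 is its only limit. It must start by 471 − 60 = minute 411.
Imaging feeds into data upload (must start by minute 411, minus 15-minute gap → minute 396); so imaging must finish by minute 396 and therefore start by minute 326.
Secondary incubation must finish in time for imaging (must start by minute 326); data upload (must start by minute 411). The tightest is minute 326, so secondary incubation must start by 326 − 15 = minute 311.
So secondary incubation can start as early as minute 145 and as late as minute 311, giving 311 − 145 = 166 minutes of slack.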